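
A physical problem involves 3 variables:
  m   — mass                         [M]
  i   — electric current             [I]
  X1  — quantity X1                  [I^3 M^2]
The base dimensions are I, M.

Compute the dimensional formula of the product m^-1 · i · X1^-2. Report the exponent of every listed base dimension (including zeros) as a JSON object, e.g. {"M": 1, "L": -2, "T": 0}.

{"I": -5, "M": -5}

Write exponents as rows I,M / cols m,i,X1:
  I: [ 0  1  3]
  M: [ 1  0  2]
  [I]: (-1)·0+(1)·1+(-2)·3 = -5
  [M]: (-1)·1+(1)·0+(-2)·2 = -5
⇒ I^-5 M^-5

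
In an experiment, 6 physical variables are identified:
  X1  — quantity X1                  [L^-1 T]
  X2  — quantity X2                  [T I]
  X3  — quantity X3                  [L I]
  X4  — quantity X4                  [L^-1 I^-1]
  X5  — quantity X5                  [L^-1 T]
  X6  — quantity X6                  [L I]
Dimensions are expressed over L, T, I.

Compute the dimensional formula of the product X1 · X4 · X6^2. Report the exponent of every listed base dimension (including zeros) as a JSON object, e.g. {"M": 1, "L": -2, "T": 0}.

{"L": 0, "T": 1, "I": 1}

Write exponents as rows L,T,I / cols X1,X2,X3,X4,X5,X6:
  L: [-1  0  1 -1 -1  1]
  T: [ 1  1  0  0  1  0]
  I: [ 0  1  1 -1  0  1]
  [L]: (1)·-1+(1)·-1+(2)·1 = 0
  [T]: (1)·1+(1)·0+(2)·0 = 1
  [I]: (1)·0+(1)·-1+(2)·1 = 1
⇒ T I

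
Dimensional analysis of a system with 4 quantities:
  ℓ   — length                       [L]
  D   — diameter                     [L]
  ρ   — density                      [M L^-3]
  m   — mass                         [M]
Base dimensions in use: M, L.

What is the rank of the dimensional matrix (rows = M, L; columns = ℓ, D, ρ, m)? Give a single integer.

2

Exponent matrix [M,L] × [ℓ,D,ρ,m]:
  M: [ 0  0  1  1]
  L: [ 1  1 -3  0]
RREF → pivots at {ℓ,ρ} ⇒ r = 2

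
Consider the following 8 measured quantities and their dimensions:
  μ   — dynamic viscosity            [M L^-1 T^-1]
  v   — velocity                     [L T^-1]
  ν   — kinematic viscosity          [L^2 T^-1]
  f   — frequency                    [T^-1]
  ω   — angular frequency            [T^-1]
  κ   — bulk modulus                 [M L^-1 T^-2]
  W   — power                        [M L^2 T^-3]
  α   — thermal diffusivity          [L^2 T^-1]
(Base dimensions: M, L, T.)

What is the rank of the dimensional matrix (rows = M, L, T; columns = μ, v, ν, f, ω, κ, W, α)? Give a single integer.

Dimensional matrix (M×L×T by μ×v×ν×f×ω×κ×W×α):
  M: [ 1  0  0  0  0  1  1  0]
  L: [-1  1  2  0  0 -1  2  2]
  T: [-1 -1 -1 -1 -1 -2 -3 -1]
Echelon form has 3 nonzero rows (pivots: μ,v,ν)

3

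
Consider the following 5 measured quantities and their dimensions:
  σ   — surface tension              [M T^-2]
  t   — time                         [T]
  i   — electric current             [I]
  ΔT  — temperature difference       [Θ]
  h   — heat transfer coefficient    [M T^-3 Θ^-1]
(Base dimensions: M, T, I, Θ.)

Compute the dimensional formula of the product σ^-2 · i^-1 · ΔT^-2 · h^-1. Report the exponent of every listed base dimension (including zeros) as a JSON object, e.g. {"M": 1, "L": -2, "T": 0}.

Write exponents as rows M,T,I,Θ / cols σ,t,i,ΔT,h:
  M: [ 1  0  0  0  1]
  T: [-2  1  0  0 -3]
  I: [ 0  0  1  0  0]
  Θ: [ 0  0  0  1 -1]
  [M]: (-2)·1+(-1)·0+(-2)·0+(-1)·1 = -3
  [T]: (-2)·-2+(-1)·0+(-2)·0+(-1)·-3 = 7
  [I]: (-2)·0+(-1)·1+(-2)·0+(-1)·0 = -1
  [Θ]: (-2)·0+(-1)·0+(-2)·1+(-1)·-1 = -1
⇒ M^-3 T^7 I^-1 Θ^-1

{"M": -3, "T": 7, "I": -1, "Θ": -1}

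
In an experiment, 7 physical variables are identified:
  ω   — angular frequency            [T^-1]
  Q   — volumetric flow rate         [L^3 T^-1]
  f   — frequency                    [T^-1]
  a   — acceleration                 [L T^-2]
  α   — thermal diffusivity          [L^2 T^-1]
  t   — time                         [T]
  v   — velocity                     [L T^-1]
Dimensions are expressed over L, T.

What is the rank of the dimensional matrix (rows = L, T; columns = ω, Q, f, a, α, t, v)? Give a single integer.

2

Dimensional matrix (L×T by ω×Q×f×a×α×t×v):
  L: [ 0  3  0  1  2  0  1]
  T: [-1 -1 -1 -2 -1  1 -1]
Echelon form has 2 nonzero rows (pivots: ω,Q)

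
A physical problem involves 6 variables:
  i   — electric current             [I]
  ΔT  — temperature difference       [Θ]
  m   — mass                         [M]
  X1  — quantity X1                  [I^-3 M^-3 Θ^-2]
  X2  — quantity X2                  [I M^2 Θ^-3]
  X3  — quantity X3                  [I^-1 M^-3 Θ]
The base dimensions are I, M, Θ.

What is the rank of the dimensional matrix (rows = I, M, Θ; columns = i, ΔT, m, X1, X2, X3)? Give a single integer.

3

Dimensional matrix (I×M×Θ by i×ΔT×m×X1×X2×X3):
  I: [ 1  0  0 -3  1 -1]
  M: [ 0  0  1 -3  2 -3]
  Θ: [ 0  1  0 -2 -3  1]
Echelon form has 3 nonzero rows (pivots: i,ΔT,m)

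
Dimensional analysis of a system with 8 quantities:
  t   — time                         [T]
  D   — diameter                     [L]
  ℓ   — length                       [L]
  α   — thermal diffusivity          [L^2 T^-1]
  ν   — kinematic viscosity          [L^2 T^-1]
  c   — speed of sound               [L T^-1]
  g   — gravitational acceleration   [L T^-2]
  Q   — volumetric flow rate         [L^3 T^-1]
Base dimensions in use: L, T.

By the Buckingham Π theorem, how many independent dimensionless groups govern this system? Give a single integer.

6

Write exponents as rows L,T / cols t,D,ℓ,α,ν,c,g,Q:
  L: [ 0  1  1  2  2  1  1  3]
  T: [ 1  0  0 -1 -1 -1 -2 -1]
RREF → pivots at {t,D} ⇒ r = 2
n=8, r=2 ⇒ 6 dimensionless groups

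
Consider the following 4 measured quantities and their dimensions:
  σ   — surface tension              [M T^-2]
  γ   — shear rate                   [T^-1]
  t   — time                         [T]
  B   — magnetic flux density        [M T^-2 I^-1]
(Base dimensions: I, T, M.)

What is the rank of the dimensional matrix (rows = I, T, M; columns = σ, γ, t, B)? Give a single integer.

3

Dimensional matrix (I×T×M by σ×γ×t×B):
  I: [ 0  0  0 -1]
  T: [-2 -1  1 -2]
  M: [ 1  0  0  1]
Row reduction gives pivot columns σ,γ,B; rank = 3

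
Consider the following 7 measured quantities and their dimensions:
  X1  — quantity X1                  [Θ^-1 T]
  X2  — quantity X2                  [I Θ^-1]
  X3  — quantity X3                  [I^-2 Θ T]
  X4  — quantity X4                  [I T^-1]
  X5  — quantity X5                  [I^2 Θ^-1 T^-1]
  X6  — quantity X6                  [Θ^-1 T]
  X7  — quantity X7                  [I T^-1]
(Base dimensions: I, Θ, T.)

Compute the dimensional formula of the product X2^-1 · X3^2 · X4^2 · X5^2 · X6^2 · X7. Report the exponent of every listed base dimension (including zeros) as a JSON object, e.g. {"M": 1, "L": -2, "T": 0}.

{"I": 2, "Θ": -1, "T": -1}

Write exponents as rows I,Θ,T / cols X1,X2,X3,X4,X5,X6,X7:
  I: [ 0  1 -2  1  2  0  1]
  Θ: [-1 -1  1  0 -1 -1  0]
  T: [ 1  0  1 -1 -1  1 -1]
  [I]: (-1)·1+(2)·-2+(2)·1+(2)·2+(2)·0+(1)·1 = 2
  [Θ]: (-1)·-1+(2)·1+(2)·0+(2)·-1+(2)·-1+(1)·0 = -1
  [T]: (-1)·0+(2)·1+(2)·-1+(2)·-1+(2)·1+(1)·-1 = -1
⇒ I^2 Θ^-1 T^-1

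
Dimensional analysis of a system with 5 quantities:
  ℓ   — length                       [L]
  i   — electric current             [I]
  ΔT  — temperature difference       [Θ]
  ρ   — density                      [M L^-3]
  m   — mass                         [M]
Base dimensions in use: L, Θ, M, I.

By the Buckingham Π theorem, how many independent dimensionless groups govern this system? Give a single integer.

Write exponents as rows L,Θ,M,I / cols ℓ,i,ΔT,ρ,m:
  L: [ 1  0  0 -3  0]
  Θ: [ 0  0  1  0  0]
  M: [ 0  0  0  1  1]
  I: [ 0  1  0  0  0]
Echelon form has 4 nonzero rows (pivots: ℓ,i,ΔT,ρ)
n=5, r=4 ⇒ 1 dimensionless group

1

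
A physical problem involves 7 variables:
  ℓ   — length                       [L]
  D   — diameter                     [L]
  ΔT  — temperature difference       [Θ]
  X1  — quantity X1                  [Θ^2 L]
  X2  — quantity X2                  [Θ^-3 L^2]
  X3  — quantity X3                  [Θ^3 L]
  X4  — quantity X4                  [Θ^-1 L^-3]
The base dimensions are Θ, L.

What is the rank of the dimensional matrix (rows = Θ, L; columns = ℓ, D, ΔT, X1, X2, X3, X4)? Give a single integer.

2

Write exponents as rows Θ,L / cols ℓ,D,ΔT,X1,X2,X3,X4:
  Θ: [ 0  0  1  2 -3  3 -1]
  L: [ 1  1  0  1  2  1 -3]
Echelon form has 2 nonzero rows (pivots: ℓ,ΔT)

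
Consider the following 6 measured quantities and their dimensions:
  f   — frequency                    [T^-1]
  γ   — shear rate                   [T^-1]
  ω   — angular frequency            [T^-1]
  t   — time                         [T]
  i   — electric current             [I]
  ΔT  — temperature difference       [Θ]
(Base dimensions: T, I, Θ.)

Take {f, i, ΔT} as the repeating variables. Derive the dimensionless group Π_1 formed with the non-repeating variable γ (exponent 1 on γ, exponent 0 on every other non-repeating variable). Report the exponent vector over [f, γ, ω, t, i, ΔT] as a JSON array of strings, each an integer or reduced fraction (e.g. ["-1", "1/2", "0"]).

["-1", "1", "0", "0", "0", "0"]

Write exponents as rows T,I,Θ / cols f,γ,ω,t,i,ΔT:
  T: [-1 -1 -1  1  0  0]
  I: [ 0  0  0  0  1  0]
  Θ: [ 0  0  0  0  0  1]
Echelon form has 3 nonzero rows (pivots: f,i,ΔT)
Repeat: f,i,ΔT; free: γ,ω,t
RREF:
  r0: [   1    1    1   -1    0    0]
  r1: [   0    0    0    0    1    0]
  r2: [   0    0    0    0    0    1]
Fix exponent of γ at 1, ω at 0, t at 0; solve each RREF row for its pivot's exponent:
  r0: exp(f) + (1)·1 = 0 ⇒ exp(f) = -1
  r1: exp(i) + (0)·1 = 0 ⇒ exp(i) = 0
  r2: exp(ΔT) + (0)·1 = 0 ⇒ exp(ΔT) = 0
Π_1 = f^-1 · γ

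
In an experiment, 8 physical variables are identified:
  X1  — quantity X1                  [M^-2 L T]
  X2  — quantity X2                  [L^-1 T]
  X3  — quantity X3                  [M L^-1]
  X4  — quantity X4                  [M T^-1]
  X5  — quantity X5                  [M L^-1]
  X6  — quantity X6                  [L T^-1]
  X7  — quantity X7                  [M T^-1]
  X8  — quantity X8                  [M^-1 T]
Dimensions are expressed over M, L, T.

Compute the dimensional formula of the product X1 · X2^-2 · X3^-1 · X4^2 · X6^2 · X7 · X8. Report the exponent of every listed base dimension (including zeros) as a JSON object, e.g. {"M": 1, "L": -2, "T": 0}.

{"M": -1, "L": 6, "T": -5}

Dimensional matrix (M×L×T by X1×X2×X3×X4×X5×X6×X7×X8):
  M: [-2  0  1  1  1  0  1 -1]
  L: [ 1 -1 -1  0 -1  1  0  0]
  T: [ 1  1  0 -1  0 -1 -1  1]
  [M]: (1)·-2+(-2)·0+(-1)·1+(2)·1+(2)·0+(1)·1+(1)·-1 = -1
  [L]: (1)·1+(-2)·-1+(-1)·-1+(2)·0+(2)·1+(1)·0+(1)·0 = 6
  [T]: (1)·1+(-2)·1+(-1)·0+(2)·-1+(2)·-1+(1)·-1+(1)·1 = -5
⇒ M^-1 L^6 T^-5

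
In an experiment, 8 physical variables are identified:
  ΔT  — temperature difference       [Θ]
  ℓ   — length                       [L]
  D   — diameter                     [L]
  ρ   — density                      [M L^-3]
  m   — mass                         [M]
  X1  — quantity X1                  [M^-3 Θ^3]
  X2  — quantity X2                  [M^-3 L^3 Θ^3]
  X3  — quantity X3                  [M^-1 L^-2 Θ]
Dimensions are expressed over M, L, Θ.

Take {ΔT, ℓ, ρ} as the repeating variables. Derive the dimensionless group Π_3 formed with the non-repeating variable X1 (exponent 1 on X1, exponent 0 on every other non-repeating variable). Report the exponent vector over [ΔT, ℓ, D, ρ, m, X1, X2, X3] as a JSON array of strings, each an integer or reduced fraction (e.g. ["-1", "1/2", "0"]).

["-3", "9", "0", "3", "0", "1", "0", "0"]

Dimensional matrix (M×L×Θ by ΔT×ℓ×D×ρ×m×X1×X2×X3):
  M: [ 0  0  0  1  1 -3 -3 -1]
  L: [ 0  1  1 -3  0  0  3 -2]
  Θ: [ 1  0  0  0  0  3  3  1]
RREF → pivots at {ΔT,ℓ,ρ} ⇒ r = 3
Pivot set = {ΔT,ℓ,ρ}, free = {D,m,X1,X2,X3}
RREF:
  r0: [   1    0    0    0    0    3    3    1]
  r1: [   0    1    1    0    3   -9   -6   -5]
  r2: [   0    0    0    1    1   -3   -3   -1]
Fix exponent of X1 at 1, D at 0, m at 0, X2 at 0, X3 at 0; solve each RREF row for its pivot's exponent:
  r0: exp(ΔT) + (3)·1 = 0 ⇒ exp(ΔT) = -3
  r1: exp(ℓ) + (-9)·1 = 0 ⇒ exp(ℓ) = 9
  r2: exp(ρ) + (-3)·1 = 0 ⇒ exp(ρ) = 3
Π_3 = ΔT^-3 · ℓ^9 · ρ^3 · X1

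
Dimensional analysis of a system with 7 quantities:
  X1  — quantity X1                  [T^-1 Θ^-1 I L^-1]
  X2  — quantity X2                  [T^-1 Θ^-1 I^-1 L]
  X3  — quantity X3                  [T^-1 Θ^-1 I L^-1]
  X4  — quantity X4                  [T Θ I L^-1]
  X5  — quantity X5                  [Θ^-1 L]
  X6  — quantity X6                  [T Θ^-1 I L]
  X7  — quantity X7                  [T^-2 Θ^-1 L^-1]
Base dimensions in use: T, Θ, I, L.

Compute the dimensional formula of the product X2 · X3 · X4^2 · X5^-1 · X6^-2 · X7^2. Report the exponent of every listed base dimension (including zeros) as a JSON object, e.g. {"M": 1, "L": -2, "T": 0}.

Exponent matrix [T,Θ,I,L] × [X1,X2,X3,X4,X5,X6,X7]:
  T: [-1 -1 -1  1  0  1 -2]
  Θ: [-1 -1 -1  1 -1 -1 -1]
  I: [ 1 -1  1  1  0  1  0]
  L: [-1  1 -1 -1  1  1 -1]
  [T]: (1)·-1+(1)·-1+(2)·1+(-1)·0+(-2)·1+(2)·-2 = -6
  [Θ]: (1)·-1+(1)·-1+(2)·1+(-1)·-1+(-2)·-1+(2)·-1 = 1
  [I]: (1)·-1+(1)·1+(2)·1+(-1)·0+(-2)·1+(2)·0 = 0
  [L]: (1)·1+(1)·-1+(2)·-1+(-1)·1+(-2)·1+(2)·-1 = -7
⇒ T^-6 Θ L^-7

{"T": -6, "Θ": 1, "I": 0, "L": -7}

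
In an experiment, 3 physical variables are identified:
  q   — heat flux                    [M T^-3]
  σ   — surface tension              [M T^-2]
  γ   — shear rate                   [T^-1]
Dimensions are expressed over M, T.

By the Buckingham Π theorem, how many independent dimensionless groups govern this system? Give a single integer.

Exponent matrix [M,T] × [q,σ,γ]:
  M: [ 1  1  0]
  T: [-3 -2 -1]
Row reduction gives pivot columns q,σ; rank = 2
3 vars − rank 2 = 1 Π group

1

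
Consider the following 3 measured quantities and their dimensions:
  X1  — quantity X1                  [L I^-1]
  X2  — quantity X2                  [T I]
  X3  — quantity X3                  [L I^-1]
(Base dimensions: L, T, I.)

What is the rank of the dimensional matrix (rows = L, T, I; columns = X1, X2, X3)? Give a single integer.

Write exponents as rows L,T,I / cols X1,X2,X3:
  L: [ 1  0  1]
  T: [ 0  1  0]
  I: [-1  1 -1]
Echelon form has 2 nonzero rows (pivots: X1,X2)

2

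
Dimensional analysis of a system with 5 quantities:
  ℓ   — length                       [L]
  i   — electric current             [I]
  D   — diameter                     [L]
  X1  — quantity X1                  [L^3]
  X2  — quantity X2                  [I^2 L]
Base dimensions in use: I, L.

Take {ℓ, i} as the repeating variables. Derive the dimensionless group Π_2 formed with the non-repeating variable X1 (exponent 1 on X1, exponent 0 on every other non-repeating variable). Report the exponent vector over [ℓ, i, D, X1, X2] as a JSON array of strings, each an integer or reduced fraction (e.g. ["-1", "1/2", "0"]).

["-3", "0", "0", "1", "0"]

Write exponents as rows I,L / cols ℓ,i,D,X1,X2:
  I: [ 0  1  0  0  2]
  L: [ 1  0  1  3  1]
Row reduction gives pivot columns ℓ,i; rank = 2
Repeat: ℓ,i; free: D,X1,X2
RREF:
  r0: [   1    0    1    3    1]
  r1: [   0    1    0    0    2]
Fix exponent of X1 at 1, D at 0, X2 at 0; solve each RREF row for its pivot's exponent:
  r0: exp(ℓ) + (3)·1 = 0 ⇒ exp(ℓ) = -3
  r1: exp(i) + (0)·1 = 0 ⇒ exp(i) = 0
Π_2 = ℓ^-3 · X1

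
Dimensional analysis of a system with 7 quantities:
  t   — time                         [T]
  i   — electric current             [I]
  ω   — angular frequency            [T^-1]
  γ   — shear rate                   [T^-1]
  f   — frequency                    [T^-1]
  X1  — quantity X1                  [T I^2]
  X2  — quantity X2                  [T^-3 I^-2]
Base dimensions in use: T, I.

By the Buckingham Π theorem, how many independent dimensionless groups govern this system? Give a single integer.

5

Exponent matrix [T,I] × [t,i,ω,γ,f,X1,X2]:
  T: [ 1  0 -1 -1 -1  1 -3]
  I: [ 0  1  0  0  0  2 -2]
Echelon form has 2 nonzero rows (pivots: t,i)
7 vars − rank 2 = 5 Π groups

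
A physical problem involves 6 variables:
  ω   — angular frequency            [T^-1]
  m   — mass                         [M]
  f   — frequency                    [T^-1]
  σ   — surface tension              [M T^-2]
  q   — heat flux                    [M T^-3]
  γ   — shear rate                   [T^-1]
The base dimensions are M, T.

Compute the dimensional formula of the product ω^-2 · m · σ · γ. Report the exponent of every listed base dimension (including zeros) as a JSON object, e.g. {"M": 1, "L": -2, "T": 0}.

Write exponents as rows M,T / cols ω,m,f,σ,q,γ:
  M: [ 0  1  0  1  1  0]
  T: [-1  0 -1 -2 -3 -1]
  [M]: (-2)·0+(1)·1+(1)·1+(1)·0 = 2
  [T]: (-2)·-1+(1)·0+(1)·-2+(1)·-1 = -1
⇒ M^2 T^-1

{"M": 2, "T": -1}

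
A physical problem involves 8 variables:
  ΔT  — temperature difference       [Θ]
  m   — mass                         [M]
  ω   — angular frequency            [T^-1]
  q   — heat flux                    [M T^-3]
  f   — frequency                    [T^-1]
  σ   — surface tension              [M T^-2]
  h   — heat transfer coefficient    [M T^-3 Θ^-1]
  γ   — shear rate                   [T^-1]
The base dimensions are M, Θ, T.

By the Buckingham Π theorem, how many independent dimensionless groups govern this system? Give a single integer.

Dimensional matrix (M×Θ×T by ΔT×m×ω×q×f×σ×h×γ):
  M: [ 0  1  0  1  0  1  1  0]
  Θ: [ 1  0  0  0  0  0 -1  0]
  T: [ 0  0 -1 -3 -1 -2 -3 -1]
Echelon form has 3 nonzero rows (pivots: ΔT,m,ω)
8 vars − rank 3 = 5 Π groups

5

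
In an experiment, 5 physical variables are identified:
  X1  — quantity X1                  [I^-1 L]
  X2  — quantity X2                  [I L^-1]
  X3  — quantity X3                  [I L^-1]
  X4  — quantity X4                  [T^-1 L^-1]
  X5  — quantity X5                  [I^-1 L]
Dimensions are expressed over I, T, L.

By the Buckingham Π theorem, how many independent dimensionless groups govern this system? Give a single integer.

Dimensional matrix (I×T×L by X1×X2×X3×X4×X5):
  I: [-1  1  1  0 -1]
  T: [ 0  0  0 -1  0]
  L: [ 1 -1 -1 -1  1]
RREF → pivots at {X1,X4} ⇒ r = 2
Π count = n − r = 5 − 2 = 3

3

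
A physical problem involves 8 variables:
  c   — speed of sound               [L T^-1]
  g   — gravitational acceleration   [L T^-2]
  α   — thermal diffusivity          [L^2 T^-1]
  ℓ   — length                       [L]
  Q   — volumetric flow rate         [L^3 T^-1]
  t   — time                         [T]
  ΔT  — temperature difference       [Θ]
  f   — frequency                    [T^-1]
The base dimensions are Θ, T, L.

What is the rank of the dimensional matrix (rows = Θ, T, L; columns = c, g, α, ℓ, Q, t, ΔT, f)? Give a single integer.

3

Exponent matrix [Θ,T,L] × [c,g,α,ℓ,Q,t,ΔT,f]:
  Θ: [ 0  0  0  0  0  0  1  0]
  T: [-1 -2 -1  0 -1  1  0 -1]
  L: [ 1  1  2  1  3  0  0  0]
RREF → pivots at {c,g,ΔT} ⇒ r = 3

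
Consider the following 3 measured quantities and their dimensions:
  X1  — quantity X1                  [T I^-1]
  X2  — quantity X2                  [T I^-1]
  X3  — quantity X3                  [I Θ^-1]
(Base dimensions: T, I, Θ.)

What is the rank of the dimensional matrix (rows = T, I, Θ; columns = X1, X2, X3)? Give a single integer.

Dimensional matrix (T×I×Θ by X1×X2×X3):
  T: [ 1  1  0]
  I: [-1 -1  1]
  Θ: [ 0  0 -1]
Echelon form has 2 nonzero rows (pivots: X1,X3)

2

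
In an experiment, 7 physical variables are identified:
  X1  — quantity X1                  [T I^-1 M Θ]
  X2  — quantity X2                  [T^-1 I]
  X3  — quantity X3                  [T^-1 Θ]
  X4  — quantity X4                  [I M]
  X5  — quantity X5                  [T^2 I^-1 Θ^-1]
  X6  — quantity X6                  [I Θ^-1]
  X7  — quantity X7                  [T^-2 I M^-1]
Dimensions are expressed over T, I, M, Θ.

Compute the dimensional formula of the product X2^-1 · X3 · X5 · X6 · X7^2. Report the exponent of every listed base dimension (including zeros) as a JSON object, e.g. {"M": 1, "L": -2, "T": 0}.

{"T": -2, "I": 1, "M": -2, "Θ": -1}

Exponent matrix [T,I,M,Θ] × [X1,X2,X3,X4,X5,X6,X7]:
  T: [ 1 -1 -1  0  2  0 -2]
  I: [-1  1  0  1 -1  1  1]
  M: [ 1  0  0  1  0  0 -1]
  Θ: [ 1  0  1  0 -1 -1  0]
  [T]: (-1)·-1+(1)·-1+(1)·2+(1)·0+(2)·-2 = -2
  [I]: (-1)·1+(1)·0+(1)·-1+(1)·1+(2)·1 = 1
  [M]: (-1)·0+(1)·0+(1)·0+(1)·0+(2)·-1 = -2
  [Θ]: (-1)·0+(1)·1+(1)·-1+(1)·-1+(2)·0 = -1
⇒ T^-2 I M^-2 Θ^-1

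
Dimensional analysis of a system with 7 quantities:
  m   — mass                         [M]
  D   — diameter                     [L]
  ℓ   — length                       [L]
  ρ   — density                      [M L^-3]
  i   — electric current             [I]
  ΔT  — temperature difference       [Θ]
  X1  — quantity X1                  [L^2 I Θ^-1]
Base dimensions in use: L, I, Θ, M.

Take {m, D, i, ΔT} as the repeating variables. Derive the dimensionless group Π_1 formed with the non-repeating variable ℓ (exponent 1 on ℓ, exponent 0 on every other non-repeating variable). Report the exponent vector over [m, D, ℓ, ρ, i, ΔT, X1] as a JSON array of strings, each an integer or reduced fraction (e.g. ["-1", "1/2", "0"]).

["0", "-1", "1", "0", "0", "0", "0"]

Dimensional matrix (L×I×Θ×M by m×D×ℓ×ρ×i×ΔT×X1):
  L: [ 0  1  1 -3  0  0  2]
  I: [ 0  0  0  0  1  0  1]
  Θ: [ 0  0  0  0  0  1 -1]
  M: [ 1  0  0  1  0  0  0]
Echelon form has 4 nonzero rows (pivots: m,D,i,ΔT)
Repeat: m,D,i,ΔT; free: ℓ,ρ,X1
RREF:
  r0: [   1    0    0    1    0    0    0]
  r1: [   0    1    1   -3    0    0    2]
  r2: [   0    0    0    0    1    0    1]
  r3: [   0    0    0    0    0    1   -1]
Fix exponent of ℓ at 1, ρ at 0, X1 at 0; solve each RREF row for its pivot's exponent:
  r0: exp(m) + (0)·1 = 0 ⇒ exp(m) = 0
  r1: exp(D) + (1)·1 = 0 ⇒ exp(D) = -1
  r2: exp(i) + (0)·1 = 0 ⇒ exp(i) = 0
  r3: exp(ΔT) + (0)·1 = 0 ⇒ exp(ΔT) = 0
Π_1 = D^-1 · ℓ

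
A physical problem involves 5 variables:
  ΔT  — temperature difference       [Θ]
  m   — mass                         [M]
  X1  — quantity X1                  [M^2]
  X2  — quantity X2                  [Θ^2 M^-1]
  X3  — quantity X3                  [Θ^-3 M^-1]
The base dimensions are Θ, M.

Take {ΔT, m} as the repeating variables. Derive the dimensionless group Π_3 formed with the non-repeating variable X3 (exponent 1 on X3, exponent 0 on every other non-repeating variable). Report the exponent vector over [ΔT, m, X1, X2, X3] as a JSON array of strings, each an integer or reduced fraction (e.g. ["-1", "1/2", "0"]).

Dimensional matrix (Θ×M by ΔT×m×X1×X2×X3):
  Θ: [ 1  0  0  2 -3]
  M: [ 0  1  2 -1 -1]
RREF → pivots at {ΔT,m} ⇒ r = 2
Pivot set = {ΔT,m}, free = {X1,X2,X3}
RREF:
  r0: [   1    0    0    2   -3]
  r1: [   0    1    2   -1   -1]
Fix exponent of X3 at 1, X1 at 0, X2 at 0; solve each RREF row for its pivot's exponent:
  r0: exp(ΔT) + (-3)·1 = 0 ⇒ exp(ΔT) = 3
  r1: exp(m) + (-1)·1 = 0 ⇒ exp(m) = 1
Π_3 = ΔT^3 · m · X3

["3", "1", "0", "0", "1"]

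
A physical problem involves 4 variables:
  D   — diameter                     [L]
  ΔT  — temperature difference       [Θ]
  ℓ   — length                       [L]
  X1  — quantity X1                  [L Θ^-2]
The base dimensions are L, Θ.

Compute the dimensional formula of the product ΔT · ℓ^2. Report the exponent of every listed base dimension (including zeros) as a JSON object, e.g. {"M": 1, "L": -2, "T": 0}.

{"L": 2, "Θ": 1}

Dimensional matrix (L×Θ by D×ΔT×ℓ×X1):
  L: [ 1  0  1  1]
  Θ: [ 0  1  0 -2]
  [L]: (1)·0+(2)·1 = 2
  [Θ]: (1)·1+(2)·0 = 1
⇒ L^2 Θ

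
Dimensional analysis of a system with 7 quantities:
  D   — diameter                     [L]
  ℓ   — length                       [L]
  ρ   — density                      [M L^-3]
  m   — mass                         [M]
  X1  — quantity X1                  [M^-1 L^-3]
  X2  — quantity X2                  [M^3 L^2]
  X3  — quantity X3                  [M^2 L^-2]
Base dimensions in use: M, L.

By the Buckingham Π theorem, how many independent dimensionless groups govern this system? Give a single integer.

5

Write exponents as rows M,L / cols D,ℓ,ρ,m,X1,X2,X3:
  M: [ 0  0  1  1 -1  3  2]
  L: [ 1  1 -3  0 -3  2 -2]
RREF → pivots at {D,ρ} ⇒ r = 2
Π count = n − r = 7 − 2 = 5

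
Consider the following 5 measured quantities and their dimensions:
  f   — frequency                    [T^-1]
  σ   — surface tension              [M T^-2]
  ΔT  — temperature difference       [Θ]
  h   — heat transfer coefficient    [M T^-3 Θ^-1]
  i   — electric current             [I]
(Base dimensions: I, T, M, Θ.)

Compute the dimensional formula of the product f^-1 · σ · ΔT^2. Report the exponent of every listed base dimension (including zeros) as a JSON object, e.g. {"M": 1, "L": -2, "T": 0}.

{"I": 0, "T": -1, "M": 1, "Θ": 2}

Exponent matrix [I,T,M,Θ] × [f,σ,ΔT,h,i]:
  I: [ 0  0  0  0  1]
  T: [-1 -2  0 -3  0]
  M: [ 0  1  0  1  0]
  Θ: [ 0  0  1 -1  0]
  [I]: (-1)·0+(1)·0+(2)·0 = 0
  [T]: (-1)·-1+(1)·-2+(2)·0 = -1
  [M]: (-1)·0+(1)·1+(2)·0 = 1
  [Θ]: (-1)·0+(1)·0+(2)·1 = 2
⇒ T^-1 M Θ^2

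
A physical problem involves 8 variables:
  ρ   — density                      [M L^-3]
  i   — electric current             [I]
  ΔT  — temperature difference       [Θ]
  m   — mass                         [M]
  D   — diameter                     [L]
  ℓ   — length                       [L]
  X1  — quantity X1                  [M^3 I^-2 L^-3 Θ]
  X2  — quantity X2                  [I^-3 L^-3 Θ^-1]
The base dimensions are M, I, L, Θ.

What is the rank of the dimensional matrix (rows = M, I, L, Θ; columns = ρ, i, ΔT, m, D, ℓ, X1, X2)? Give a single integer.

Exponent matrix [M,I,L,Θ] × [ρ,i,ΔT,m,D,ℓ,X1,X2]:
  M: [ 1  0  0  1  0  0  3  0]
  I: [ 0  1  0  0  0  0 -2 -3]
  L: [-3  0  0  0  1  1 -3 -3]
  Θ: [ 0  0  1  0  0  0  1 -1]
Echelon form has 4 nonzero rows (pivots: ρ,i,ΔT,m)

4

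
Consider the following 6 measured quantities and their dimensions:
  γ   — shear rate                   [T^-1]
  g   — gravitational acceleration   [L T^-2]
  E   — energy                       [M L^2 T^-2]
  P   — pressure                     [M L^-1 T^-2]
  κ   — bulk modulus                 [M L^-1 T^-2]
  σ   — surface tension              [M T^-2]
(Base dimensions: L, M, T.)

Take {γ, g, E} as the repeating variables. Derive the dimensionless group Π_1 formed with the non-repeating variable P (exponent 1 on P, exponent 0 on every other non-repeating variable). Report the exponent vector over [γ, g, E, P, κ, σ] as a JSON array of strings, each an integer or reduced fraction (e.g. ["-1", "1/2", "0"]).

["-6", "3", "-1", "1", "0", "0"]

Write exponents as rows L,M,T / cols γ,g,E,P,κ,σ:
  L: [ 0  1  2 -1 -1  0]
  M: [ 0  0  1  1  1  1]
  T: [-1 -2 -2 -2 -2 -2]
RREF → pivots at {γ,g,E} ⇒ r = 3
Repeat: γ,g,E; free: P,κ,σ
RREF:
  r0: [   1    0    0    6    6    4]
  r1: [   0    1    0   -3   -3   -2]
  r2: [   0    0    1    1    1    1]
Fix exponent of P at 1, κ at 0, σ at 0; solve each RREF row for its pivot's exponent:
  r0: exp(γ) + (6)·1 = 0 ⇒ exp(γ) = -6
  r1: exp(g) + (-3)·1 = 0 ⇒ exp(g) = 3
  r2: exp(E) + (1)·1 = 0 ⇒ exp(E) = -1
Π_1 = γ^-6 · g^3 · E^-1 · P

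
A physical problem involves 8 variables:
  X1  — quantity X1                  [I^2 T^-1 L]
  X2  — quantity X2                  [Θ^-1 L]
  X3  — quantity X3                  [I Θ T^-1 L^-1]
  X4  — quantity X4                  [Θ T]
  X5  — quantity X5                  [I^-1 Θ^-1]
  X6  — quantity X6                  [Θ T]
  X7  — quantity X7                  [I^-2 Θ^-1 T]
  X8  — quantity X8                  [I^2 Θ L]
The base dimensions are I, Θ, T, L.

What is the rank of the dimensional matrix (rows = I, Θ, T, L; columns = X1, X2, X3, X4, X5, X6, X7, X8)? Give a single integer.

3

Write exponents as rows I,Θ,T,L / cols X1,X2,X3,X4,X5,X6,X7,X8:
  I: [ 2  0  1  0 -1  0 -2  2]
  Θ: [ 0 -1  1  1 -1  1 -1  1]
  T: [-1  0 -1  1  0  1  1  0]
  L: [ 1  1 -1  0  0  0  0  1]
RREF → pivots at {X1,X2,X3} ⇒ r = 3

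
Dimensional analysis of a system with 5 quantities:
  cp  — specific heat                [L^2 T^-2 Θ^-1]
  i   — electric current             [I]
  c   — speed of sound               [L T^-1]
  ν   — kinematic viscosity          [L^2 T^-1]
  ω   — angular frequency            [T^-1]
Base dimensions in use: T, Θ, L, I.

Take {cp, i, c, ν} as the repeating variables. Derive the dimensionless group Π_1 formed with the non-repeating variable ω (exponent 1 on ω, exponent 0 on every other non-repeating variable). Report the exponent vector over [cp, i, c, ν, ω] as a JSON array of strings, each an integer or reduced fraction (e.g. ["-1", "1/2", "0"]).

["0", "0", "-2", "1", "1"]

Exponent matrix [T,Θ,L,I] × [cp,i,c,ν,ω]:
  T: [-2  0 -1 -1 -1]
  Θ: [-1  0  0  0  0]
  L: [ 2  0  1  2  0]
  I: [ 0  1  0  0  0]
RREF → pivots at {cp,i,c,ν} ⇒ r = 4
Pivot set = {cp,i,c,ν}, free = {ω}
RREF:
  r0: [   1    0    0    0    0]
  r1: [   0    1    0    0    0]
  r2: [   0    0    1    0    2]
  r3: [   0    0    0    1   -1]
Fix exponent of ω at 1; solve each RREF row for its pivot's exponent:
  r0: exp(cp) + (0)·1 = 0 ⇒ exp(cp) = 0
  r1: exp(i) + (0)·1 = 0 ⇒ exp(i) = 0
  r2: exp(c) + (2)·1 = 0 ⇒ exp(c) = -2
  r3: exp(ν) + (-1)·1 = 0 ⇒ exp(ν) = 1
Π_1 = c^-2 · ν · ω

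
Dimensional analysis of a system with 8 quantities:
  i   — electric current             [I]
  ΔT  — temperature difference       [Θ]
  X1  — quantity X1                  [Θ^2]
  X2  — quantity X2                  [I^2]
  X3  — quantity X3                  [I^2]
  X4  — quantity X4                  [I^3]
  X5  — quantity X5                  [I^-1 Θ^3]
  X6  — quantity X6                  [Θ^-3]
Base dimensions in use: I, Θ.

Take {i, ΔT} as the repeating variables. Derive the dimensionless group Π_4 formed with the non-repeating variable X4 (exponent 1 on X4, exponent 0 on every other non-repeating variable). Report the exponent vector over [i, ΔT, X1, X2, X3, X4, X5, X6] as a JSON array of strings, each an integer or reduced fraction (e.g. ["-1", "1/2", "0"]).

Exponent matrix [I,Θ] × [i,ΔT,X1,X2,X3,X4,X5,X6]:
  I: [ 1  0  0  2  2  3 -1  0]
  Θ: [ 0  1  2  0  0  0  3 -3]
RREF → pivots at {i,ΔT} ⇒ r = 2
Repeat: i,ΔT; free: X1,X2,X3,X4,X5,X6
RREF:
  r0: [   1    0    0    2    2    3   -1    0]
  r1: [   0    1    2    0    0    0    3   -3]
Fix exponent of X4 at 1, X1 at 0, X2 at 0, X3 at 0, X5 at 0, X6 at 0; solve each RREF row for its pivot's exponent:
  r0: exp(i) + (3)·1 = 0 ⇒ exp(i) = -3
  r1: exp(ΔT) + (0)·1 = 0 ⇒ exp(ΔT) = 0
Π_4 = i^-3 · X4

["-3", "0", "0", "0", "0", "1", "0", "0"]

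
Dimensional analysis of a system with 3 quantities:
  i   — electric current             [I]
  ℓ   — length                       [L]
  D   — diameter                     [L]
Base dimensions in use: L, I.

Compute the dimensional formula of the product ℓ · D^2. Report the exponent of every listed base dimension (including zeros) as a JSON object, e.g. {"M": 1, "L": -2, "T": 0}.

Write exponents as rows L,I / cols i,ℓ,D:
  L: [ 0  1  1]
  I: [ 1  0  0]
  [L]: (1)·1+(2)·1 = 3
  [I]: (1)·0+(2)·0 = 0
⇒ L^3

{"L": 3, "I": 0}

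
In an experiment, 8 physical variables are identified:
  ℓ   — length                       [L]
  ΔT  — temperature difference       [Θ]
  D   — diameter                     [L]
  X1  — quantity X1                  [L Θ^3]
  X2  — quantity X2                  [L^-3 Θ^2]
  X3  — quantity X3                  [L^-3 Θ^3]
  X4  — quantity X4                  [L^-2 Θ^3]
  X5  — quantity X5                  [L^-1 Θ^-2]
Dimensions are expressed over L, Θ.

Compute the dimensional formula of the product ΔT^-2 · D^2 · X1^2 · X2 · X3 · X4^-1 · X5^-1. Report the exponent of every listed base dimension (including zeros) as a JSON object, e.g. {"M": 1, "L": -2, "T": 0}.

{"L": 1, "Θ": 8}

Exponent matrix [L,Θ] × [ℓ,ΔT,D,X1,X2,X3,X4,X5]:
  L: [ 1  0  1  1 -3 -3 -2 -1]
  Θ: [ 0  1  0  3  2  3  3 -2]
  [L]: (-2)·0+(2)·1+(2)·1+(1)·-3+(1)·-3+(-1)·-2+(-1)·-1 = 1
  [Θ]: (-2)·1+(2)·0+(2)·3+(1)·2+(1)·3+(-1)·3+(-1)·-2 = 8
⇒ L Θ^8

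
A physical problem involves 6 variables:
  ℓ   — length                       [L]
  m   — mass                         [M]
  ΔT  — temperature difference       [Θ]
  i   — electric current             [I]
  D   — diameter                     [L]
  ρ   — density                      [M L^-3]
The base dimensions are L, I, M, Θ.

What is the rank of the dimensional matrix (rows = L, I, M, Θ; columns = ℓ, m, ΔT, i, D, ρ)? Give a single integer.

4

Dimensional matrix (L×I×M×Θ by ℓ×m×ΔT×i×D×ρ):
  L: [ 1  0  0  0  1 -3]
  I: [ 0  0  0  1  0  0]
  M: [ 0  1  0  0  0  1]
  Θ: [ 0  0  1  0  0  0]
RREF → pivots at {ℓ,m,ΔT,i} ⇒ r = 4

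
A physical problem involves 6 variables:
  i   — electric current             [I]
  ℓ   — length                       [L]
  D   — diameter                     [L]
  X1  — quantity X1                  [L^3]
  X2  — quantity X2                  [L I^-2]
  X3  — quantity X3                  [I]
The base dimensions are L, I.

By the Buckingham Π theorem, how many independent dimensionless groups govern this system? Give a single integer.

Write exponents as rows L,I / cols i,ℓ,D,X1,X2,X3:
  L: [ 0  1  1  3  1  0]
  I: [ 1  0  0  0 -2  1]
Echelon form has 2 nonzero rows (pivots: i,ℓ)
6 vars − rank 2 = 4 Π groups

4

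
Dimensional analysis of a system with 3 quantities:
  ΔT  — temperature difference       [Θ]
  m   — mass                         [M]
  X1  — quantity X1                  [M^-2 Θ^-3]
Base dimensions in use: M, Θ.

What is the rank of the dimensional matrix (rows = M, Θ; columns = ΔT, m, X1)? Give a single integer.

Exponent matrix [M,Θ] × [ΔT,m,X1]:
  M: [ 0  1 -2]
  Θ: [ 1  0 -3]
Row reduction gives pivot columns ΔT,m; rank = 2

2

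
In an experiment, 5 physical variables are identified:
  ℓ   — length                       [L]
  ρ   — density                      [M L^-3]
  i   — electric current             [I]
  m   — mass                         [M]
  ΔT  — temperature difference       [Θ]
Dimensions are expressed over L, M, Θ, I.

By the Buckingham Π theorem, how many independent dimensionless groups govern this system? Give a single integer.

Write exponents as rows L,M,Θ,I / cols ℓ,ρ,i,m,ΔT:
  L: [ 1 -3  0  0  0]
  M: [ 0  1  0  1  0]
  Θ: [ 0  0  0  0  1]
  I: [ 0  0  1  0  0]
Row reduction gives pivot columns ℓ,ρ,i,ΔT; rank = 4
5 vars − rank 4 = 1 Π group

1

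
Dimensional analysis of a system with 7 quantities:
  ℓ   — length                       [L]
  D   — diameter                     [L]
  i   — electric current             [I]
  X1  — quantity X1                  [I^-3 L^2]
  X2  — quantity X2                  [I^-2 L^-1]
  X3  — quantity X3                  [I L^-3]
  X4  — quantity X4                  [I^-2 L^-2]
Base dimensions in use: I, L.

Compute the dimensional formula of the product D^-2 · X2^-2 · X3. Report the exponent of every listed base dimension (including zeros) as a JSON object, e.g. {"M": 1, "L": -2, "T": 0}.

{"I": 5, "L": -3}

Dimensional matrix (I×L by ℓ×D×i×X1×X2×X3×X4):
  I: [ 0  0  1 -3 -2  1 -2]
  L: [ 1  1  0  2 -1 -3 -2]
  [I]: (-2)·0+(-2)·-2+(1)·1 = 5
  [L]: (-2)·1+(-2)·-1+(1)·-3 = -3
⇒ I^5 L^-3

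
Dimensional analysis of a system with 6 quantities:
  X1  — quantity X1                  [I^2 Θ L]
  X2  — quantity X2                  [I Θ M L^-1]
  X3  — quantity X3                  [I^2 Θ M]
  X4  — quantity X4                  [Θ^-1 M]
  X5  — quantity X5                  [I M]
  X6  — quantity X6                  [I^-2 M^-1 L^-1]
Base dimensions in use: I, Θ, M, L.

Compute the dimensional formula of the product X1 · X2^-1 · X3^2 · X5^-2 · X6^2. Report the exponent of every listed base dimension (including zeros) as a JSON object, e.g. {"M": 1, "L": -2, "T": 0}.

{"I": -1, "Θ": 2, "M": -3, "L": 0}

Exponent matrix [I,Θ,M,L] × [X1,X2,X3,X4,X5,X6]:
  I: [ 2  1  2  0  1 -2]
  Θ: [ 1  1  1 -1  0  0]
  M: [ 0  1  1  1  1 -1]
  L: [ 1 -1  0  0  0 -1]
  [I]: (1)·2+(-1)·1+(2)·2+(-2)·1+(2)·-2 = -1
  [Θ]: (1)·1+(-1)·1+(2)·1+(-2)·0+(2)·0 = 2
  [M]: (1)·0+(-1)·1+(2)·1+(-2)·1+(2)·-1 = -3
  [L]: (1)·1+(-1)·-1+(2)·0+(-2)·0+(2)·-1 = 0
⇒ I^-1 Θ^2 M^-3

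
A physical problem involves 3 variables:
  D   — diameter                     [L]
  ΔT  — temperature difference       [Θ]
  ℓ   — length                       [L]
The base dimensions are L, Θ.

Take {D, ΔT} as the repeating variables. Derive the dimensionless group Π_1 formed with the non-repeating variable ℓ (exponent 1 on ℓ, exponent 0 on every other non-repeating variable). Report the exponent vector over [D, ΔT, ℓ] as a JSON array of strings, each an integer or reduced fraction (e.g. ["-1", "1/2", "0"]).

["-1", "0", "1"]

Exponent matrix [L,Θ] × [D,ΔT,ℓ]:
  L: [ 1  0  1]
  Θ: [ 0  1  0]
Row reduction gives pivot columns D,ΔT; rank = 2
Repeat: D,ΔT; free: ℓ
RREF:
  r0: [   1    0    1]
  r1: [   0    1    0]
Fix exponent of ℓ at 1; solve each RREF row for its pivot's exponent:
  r0: exp(D) + (1)·1 = 0 ⇒ exp(D) = -1
  r1: exp(ΔT) + (0)·1 = 0 ⇒ exp(ΔT) = 0
Π_1 = D^-1 · ℓ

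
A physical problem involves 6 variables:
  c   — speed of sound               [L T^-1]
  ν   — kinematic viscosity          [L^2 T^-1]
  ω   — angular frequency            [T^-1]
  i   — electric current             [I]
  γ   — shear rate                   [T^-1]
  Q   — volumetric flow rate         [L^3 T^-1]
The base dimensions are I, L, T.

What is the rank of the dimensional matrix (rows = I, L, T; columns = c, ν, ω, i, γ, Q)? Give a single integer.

Exponent matrix [I,L,T] × [c,ν,ω,i,γ,Q]:
  I: [ 0  0  0  1  0  0]
  L: [ 1  2  0  0  0  3]
  T: [-1 -1 -1  0 -1 -1]
RREF → pivots at {c,ν,i} ⇒ r = 3

3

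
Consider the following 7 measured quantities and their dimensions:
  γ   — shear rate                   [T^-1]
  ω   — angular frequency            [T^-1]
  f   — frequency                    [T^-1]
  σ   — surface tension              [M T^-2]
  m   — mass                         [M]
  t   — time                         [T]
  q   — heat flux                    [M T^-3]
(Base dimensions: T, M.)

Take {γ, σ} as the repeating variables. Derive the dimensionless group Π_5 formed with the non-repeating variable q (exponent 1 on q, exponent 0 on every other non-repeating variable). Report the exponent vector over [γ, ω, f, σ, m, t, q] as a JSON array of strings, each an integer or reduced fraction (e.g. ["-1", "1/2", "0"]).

["-1", "0", "0", "-1", "0", "0", "1"]

Dimensional matrix (T×M by γ×ω×f×σ×m×t×q):
  T: [-1 -1 -1 -2  0  1 -3]
  M: [ 0  0  0  1  1  0  1]
RREF → pivots at {γ,σ} ⇒ r = 2
Pivot set = {γ,σ}, free = {ω,f,m,t,q}
RREF:
  r0: [   1    1    1    0   -2   -1    1]
  r1: [   0    0    0    1    1    0    1]
Fix exponent of q at 1, ω at 0, f at 0, m at 0, t at 0; solve each RREF row for its pivot's exponent:
  r0: exp(γ) + (1)·1 = 0 ⇒ exp(γ) = -1
  r1: exp(σ) + (1)·1 = 0 ⇒ exp(σ) = -1
Π_5 = γ^-1 · σ^-1 · q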